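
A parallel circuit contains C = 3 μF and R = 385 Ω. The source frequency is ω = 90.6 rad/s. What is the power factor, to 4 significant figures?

X_C = 1/(ωC) = 3679 Ω
Parallel: admittances add. Y = 1/R + jωC
Y = (0.002597 + j0.0002718) S
|Y| = 0.002612 S → |Z| = 1/|Y| = 382.9 Ω, ∠Z = −∠Y = -5.974°
cos φ = cos(-5.974°) = 0.9946

0.9946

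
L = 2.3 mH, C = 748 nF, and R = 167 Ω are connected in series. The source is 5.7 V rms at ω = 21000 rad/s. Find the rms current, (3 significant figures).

34.0 mA

X_L = ωL = 48.3 Ω
X_C = 1/(ωC) = 63.7 Ω
Net reactance X = X_L − X_C = -15.4 Ω
Z = 167 − j15.4 Ω
|Z| = √(167² + 15.4²) = 168 Ω
I = V/|Z| = 5.7/168 = 34.0 mA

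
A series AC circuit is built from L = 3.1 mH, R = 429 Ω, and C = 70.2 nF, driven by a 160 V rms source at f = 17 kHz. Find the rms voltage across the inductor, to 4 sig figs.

ω = 2πf = 106800 rad/s
X_L = ωL = 331.1 Ω
X_C = 1/(ωC) = 133.4 Ω
Net reactance X = X_L − X_C = 197.8 Ω
Z = 429.0 + j197.8 Ω
|Z| = √(429.0² + 197.8²) = 472.4 Ω
I = V/|Z| = 338.7 mA
V_L = I·|Z_L| = 0.3387 × 331.1 = 112.2 V

112.2 V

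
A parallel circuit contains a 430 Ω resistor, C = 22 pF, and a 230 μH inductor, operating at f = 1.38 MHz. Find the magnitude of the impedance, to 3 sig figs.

426 Ω

ω = 2πf = 8.671e+06 rad/s
X_L = ωL = 1990 Ω
X_C = 1/(ωC) = 5240 Ω
Parallel: admittances add. Y = 1/R + 1/(jωL) + jωC
Y = (0.00233 − j0.000311) S
|Y| = 0.00235 S → |Z| = 1/|Y| = 426 Ω, ∠Z = −∠Y = 7.61°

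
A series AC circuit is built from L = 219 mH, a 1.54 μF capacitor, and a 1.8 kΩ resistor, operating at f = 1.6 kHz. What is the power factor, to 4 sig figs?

0.6442

ω = 2πf = 10050 rad/s
X_L = ωL = 2202 Ω
X_C = 1/(ωC) = 64.59 Ω
Net reactance X = X_L − X_C = 2137 Ω
Z = 1800 + j2137 Ω
|Z| = √(1800² + 2137²) = 2794 Ω
∠Z = arctan(2137/1800) = 49.89°
cos φ = cos(49.89°) = 0.6442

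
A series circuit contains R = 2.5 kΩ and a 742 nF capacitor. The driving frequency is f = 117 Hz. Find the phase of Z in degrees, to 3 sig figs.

-36.3°

ω = 2πf = 735.1 rad/s
X_C = 1/(ωC) = 1830 Ω
Z = 2500 − j1830 Ω
|Z| = √(2500² + 1830²) = 3100 Ω
∠Z = arctan(-1830/2500) = -36.3°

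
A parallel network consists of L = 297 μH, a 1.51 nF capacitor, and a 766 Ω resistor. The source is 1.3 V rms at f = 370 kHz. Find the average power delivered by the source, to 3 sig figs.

2.21 mW

ω = 2πf = 2.325e+06 rad/s
X_L = ωL = 690 Ω
X_C = 1/(ωC) = 285 Ω
Parallel: admittances add. Y = 1/R + 1/(jωL) + jωC
Y = (0.00131 + j0.00206) S
|Y| = 0.00244 S → |Z| = 1/|Y| = 410 Ω, ∠Z = −∠Y = -57.7°
I = V/|Z| = 3.17 mA
P = VI cos φ = 1.3 × 0.00317 × cos(-57.7°) = 2.21 mW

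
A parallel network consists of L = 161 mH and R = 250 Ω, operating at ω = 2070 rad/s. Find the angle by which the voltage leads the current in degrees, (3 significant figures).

X_L = ωL = 333 Ω
Parallel: admittances add. Y = 1/R + 1/(jωL)
Y = (0.00400 − j0.00300) S
|Y| = 0.00500 S → |Z| = 1/|Y| = 200 Ω, ∠Z = −∠Y = 36.9°

36.9°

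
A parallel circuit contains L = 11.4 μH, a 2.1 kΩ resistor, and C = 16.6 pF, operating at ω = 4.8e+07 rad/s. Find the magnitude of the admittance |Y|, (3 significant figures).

X_L = ωL = 547 Ω
X_C = 1/(ωC) = 1260 Ω
Parallel: admittances add. Y = 1/R + 1/(jωL) + jωC
Y = (0.000476 − j0.00103) S
|Y| = 0.00114 S → |Z| = 1/|Y| = 881 Ω, ∠Z = −∠Y = 65.2°

1.14 mS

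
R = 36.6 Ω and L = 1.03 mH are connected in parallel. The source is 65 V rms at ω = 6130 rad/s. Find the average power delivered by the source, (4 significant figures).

115.4 W

X_L = ωL = 6.314 Ω
Parallel: admittances add. Y = 1/R + 1/(jωL)
Y = (0.02732 − j0.1584) S
|Y| = 0.1607 S → |Z| = 1/|Y| = 6.222 Ω, ∠Z = −∠Y = 80.21°
I = V/|Z| = 10.45 A
P = VI cos φ = 65 × 10.45 × cos(80.21°) = 115.4 W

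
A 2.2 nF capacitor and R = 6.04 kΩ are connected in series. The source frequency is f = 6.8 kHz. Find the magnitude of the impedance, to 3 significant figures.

12200 Ω

ω = 2πf = 42730 rad/s
X_C = 1/(ωC) = 10600 Ω
Z = 6040 − j10600 Ω
|Z| = √(6040² + 10600²) = 12200 Ω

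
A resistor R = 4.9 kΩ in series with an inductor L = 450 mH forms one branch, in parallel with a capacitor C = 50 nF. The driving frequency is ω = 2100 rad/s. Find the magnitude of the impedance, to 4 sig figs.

4811 Ω

X_L = ωL = 945.0 Ω
X_C = 1/(ωC) = 9524 Ω
Branch 1 (R+jX_L): Z₁ = 4900 + j945.0 Ω, |Z₁| = 4990 Ω
Branch 2 (−jX_C): Z₂ = −j9524 Ω
Parallel: Z = Z₁Z₂/(Z₁+Z₂), |Z| = 4811 Ω, ∠Z = -18.82°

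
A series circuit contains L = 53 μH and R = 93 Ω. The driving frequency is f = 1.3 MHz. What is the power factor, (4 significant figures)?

ω = 2πf = 8.168e+06 rad/s
X_L = ωL = 432.9 Ω
Z = 93.00 + j432.9 Ω
|Z| = √(93.00² + 432.9²) = 442.8 Ω
∠Z = arctan(432.9/93.00) = 77.88°
cos φ = cos(77.88°) = 0.2100

0.2100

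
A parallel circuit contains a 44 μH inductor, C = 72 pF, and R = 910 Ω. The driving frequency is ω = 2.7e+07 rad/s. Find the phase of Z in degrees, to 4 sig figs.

-45.09°

X_L = ωL = 1188 Ω
X_C = 1/(ωC) = 514.4 Ω
Parallel: admittances add. Y = 1/R + 1/(jωL) + jωC
Y = (0.001099 + j0.001102) S
|Y| = 0.001556 S → |Z| = 1/|Y| = 642.5 Ω, ∠Z = −∠Y = -45.09°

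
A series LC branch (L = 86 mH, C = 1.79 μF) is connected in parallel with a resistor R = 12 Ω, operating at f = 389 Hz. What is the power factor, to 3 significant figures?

ω = 2πf = 2444 rad/s
X_L = ωL = 210 Ω
X_C = 1/(ωC) = 229 Ω
Branch 1: Z₁ = R = 12.0 Ω
Branch 2 (series LC): Z₂ = j(X_L − X_C) = −j18.4 Ω
Parallel: Z = Z₁Z₂/(Z₁+Z₂), |Z| = 10.0 Ω, ∠Z = -33.2°
cos φ = cos(-33.2°) = 0.837

0.837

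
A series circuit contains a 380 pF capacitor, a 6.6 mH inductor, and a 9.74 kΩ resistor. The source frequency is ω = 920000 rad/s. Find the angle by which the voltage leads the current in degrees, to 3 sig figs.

X_L = ωL = 6070 Ω
X_C = 1/(ωC) = 2860 Ω
Net reactance X = X_L − X_C = 3210 Ω
Z = 9740 + j3210 Ω
|Z| = √(9740² + 3210²) = 10300 Ω
∠Z = arctan(3210/9740) = 18.2°

18.2°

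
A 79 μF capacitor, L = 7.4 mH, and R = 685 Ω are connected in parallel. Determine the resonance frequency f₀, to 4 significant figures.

208.2 Hz

ω₀ = 1/√(LC) = 1/√(0.0074 × 7.9e-05) = 1308 rad/s
f₀ = ω₀/(2π) = 208.2 Hz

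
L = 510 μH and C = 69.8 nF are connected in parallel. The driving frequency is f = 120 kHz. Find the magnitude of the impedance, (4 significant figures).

19.99 Ω

ω = 2πf = 754000 rad/s
X_L = ωL = 384.5 Ω
X_C = 1/(ωC) = 19.00 Ω
Parallel: admittances add. Y = 1/(jωL) + jωC
Y = (0 + j0.05003) S
|Y| = 0.05003 S → |Z| = 1/|Y| = 19.99 Ω, ∠Z = −∠Y = -90.00°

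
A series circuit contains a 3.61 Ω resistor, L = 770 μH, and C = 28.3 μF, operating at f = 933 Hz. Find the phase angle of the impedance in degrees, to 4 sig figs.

-22.75°

ω = 2πf = 5862 rad/s
X_L = ωL = 4.514 Ω
X_C = 1/(ωC) = 6.028 Ω
Net reactance X = X_L − X_C = -1.514 Ω
Z = 3.610 − j1.514 Ω
|Z| = √(3.610² + 1.514²) = 3.915 Ω
∠Z = arctan(-1.514/3.610) = -22.75°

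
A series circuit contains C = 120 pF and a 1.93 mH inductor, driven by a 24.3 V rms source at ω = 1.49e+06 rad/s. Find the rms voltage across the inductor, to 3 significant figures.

25.7 V

X_L = ωL = 2880 Ω
X_C = 1/(ωC) = 5590 Ω
Net reactance X = X_L − X_C = -2720 Ω
Z = − j2720 Ω
|Z| = √(0² + 2720²) = 2720 Ω
I = V/|Z| = 8.94 mA
V_L = I·|Z_L| = 0.00894 × 2880 = 25.7 V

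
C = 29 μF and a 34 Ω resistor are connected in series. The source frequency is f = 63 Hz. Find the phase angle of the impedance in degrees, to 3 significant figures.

-68.7°

ω = 2πf = 395.8 rad/s
X_C = 1/(ωC) = 87.1 Ω
Z = 34.0 − j87.1 Ω
|Z| = √(34.0² + 87.1²) = 93.5 Ω
∠Z = arctan(-87.1/34.0) = -68.7°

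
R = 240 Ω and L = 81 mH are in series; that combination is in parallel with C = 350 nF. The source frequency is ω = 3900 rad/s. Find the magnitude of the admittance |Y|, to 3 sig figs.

X_L = ωL = 316 Ω
X_C = 1/(ωC) = 733 Ω
Branch 1 (R+jX_L): Z₁ = 240 + j316 Ω, |Z₁| = 397 Ω
Branch 2 (−jX_C): Z₂ = −j733 Ω
Parallel: Z = Z₁Z₂/(Z₁+Z₂), |Z| = 604 Ω, ∠Z = 22.8°
|Y| = 1/|Z| = 1.65 mS

1.65 mS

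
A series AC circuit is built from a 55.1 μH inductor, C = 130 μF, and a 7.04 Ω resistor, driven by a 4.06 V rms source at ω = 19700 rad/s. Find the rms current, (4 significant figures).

X_L = ωL = 1.085 Ω
X_C = 1/(ωC) = 0.3905 Ω
Net reactance X = X_L − X_C = 0.6950 Ω
Z = 7.040 + j0.6950 Ω
|Z| = √(7.040² + 0.6950²) = 7.074 Ω
I = V/|Z| = 4.06/7.074 = 573.9 mA

573.9 mA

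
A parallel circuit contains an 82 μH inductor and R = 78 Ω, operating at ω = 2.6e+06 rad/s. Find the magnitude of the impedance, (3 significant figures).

73.3 Ω

X_L = ωL = 213 Ω
Parallel: admittances add. Y = 1/R + 1/(jωL)
Y = (0.0128 − j0.00469) S
|Y| = 0.0137 S → |Z| = 1/|Y| = 73.3 Ω, ∠Z = −∠Y = 20.1°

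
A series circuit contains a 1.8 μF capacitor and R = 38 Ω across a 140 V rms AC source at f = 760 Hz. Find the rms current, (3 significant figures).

1.14 A

ω = 2πf = 4775 rad/s
X_C = 1/(ωC) = 116 Ω
Z = 38.0 − j116 Ω
|Z| = √(38.0² + 116²) = 122 Ω
I = V/|Z| = 140/122 = 1.14 A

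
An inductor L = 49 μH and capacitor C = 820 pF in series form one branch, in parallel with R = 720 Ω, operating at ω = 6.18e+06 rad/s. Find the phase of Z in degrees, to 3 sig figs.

81.7°

X_L = ωL = 303 Ω
X_C = 1/(ωC) = 197 Ω
Branch 1: Z₁ = R = 720 Ω
Branch 2 (series LC): Z₂ = j(X_L − X_C) = j105 Ω
Parallel: Z = Z₁Z₂/(Z₁+Z₂), |Z| = 104 Ω, ∠Z = 81.7°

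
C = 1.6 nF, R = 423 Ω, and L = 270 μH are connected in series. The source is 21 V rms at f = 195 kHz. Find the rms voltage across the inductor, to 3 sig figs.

15.1 V

ω = 2πf = 1.225e+06 rad/s
X_L = ωL = 331 Ω
X_C = 1/(ωC) = 510 Ω
Net reactance X = X_L − X_C = -179 Ω
Z = 423 − j179 Ω
|Z| = √(423² + 179²) = 459 Ω
I = V/|Z| = 45.7 mA
V_L = I·|Z_L| = 0.0457 × 331 = 15.1 V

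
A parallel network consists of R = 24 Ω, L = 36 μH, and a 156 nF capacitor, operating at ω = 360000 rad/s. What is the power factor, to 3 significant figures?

X_L = ωL = 13.0 Ω
X_C = 1/(ωC) = 17.8 Ω
Parallel: admittances add. Y = 1/R + 1/(jωL) + jωC
Y = (0.0417 − j0.0210) S
|Y| = 0.0467 S → |Z| = 1/|Y| = 21.4 Ω, ∠Z = −∠Y = 26.7°
cos φ = cos(26.7°) = 0.893

0.893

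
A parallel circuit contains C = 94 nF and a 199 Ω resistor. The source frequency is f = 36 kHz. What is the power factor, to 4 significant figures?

0.2300

ω = 2πf = 226200 rad/s
X_C = 1/(ωC) = 47.03 Ω
Parallel: admittances add. Y = 1/R + jωC
Y = (0.005025 + j0.02126) S
|Y| = 0.02185 S → |Z| = 1/|Y| = 45.77 Ω, ∠Z = −∠Y = -76.70°
cos φ = cos(-76.70°) = 0.2300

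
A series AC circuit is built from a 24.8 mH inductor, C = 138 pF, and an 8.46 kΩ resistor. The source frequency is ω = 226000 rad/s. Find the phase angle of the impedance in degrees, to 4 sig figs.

X_L = ωL = 5605 Ω
X_C = 1/(ωC) = 32060 Ω
Net reactance X = X_L − X_C = -26460 Ω
Z = 8460 − j26460 Ω
|Z| = √(8460² + 26460²) = 27780 Ω
∠Z = arctan(-26460/8460) = -72.27°

-72.27°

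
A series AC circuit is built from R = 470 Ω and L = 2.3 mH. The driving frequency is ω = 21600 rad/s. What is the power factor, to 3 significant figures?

0.994

X_L = ωL = 49.7 Ω
Z = 470 + j49.7 Ω
|Z| = √(470² + 49.7²) = 473 Ω
∠Z = arctan(49.7/470) = 6.03°
cos φ = cos(6.03°) = 0.994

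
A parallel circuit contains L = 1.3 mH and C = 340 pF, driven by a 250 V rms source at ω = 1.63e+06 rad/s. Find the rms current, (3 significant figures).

X_L = ωL = 2120 Ω
X_C = 1/(ωC) = 1800 Ω
Parallel: admittances add. Y = 1/(jωL) + jωC
Y = (0 + j8.23e-05) S
|Y| = 8.23e-05 S → |Z| = 1/|Y| = 12200 Ω, ∠Z = −∠Y = -90.0°
I = V/|Z| = 250/12200 = 20.6 mA

20.6 mA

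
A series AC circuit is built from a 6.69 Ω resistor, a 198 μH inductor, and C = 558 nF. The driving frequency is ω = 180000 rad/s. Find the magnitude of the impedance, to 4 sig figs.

26.54 Ω

X_L = ωL = 35.64 Ω
X_C = 1/(ωC) = 9.956 Ω
Net reactance X = X_L − X_C = 25.68 Ω
Z = 6.690 + j25.68 Ω
|Z| = √(6.690² + 25.68²) = 26.54 Ω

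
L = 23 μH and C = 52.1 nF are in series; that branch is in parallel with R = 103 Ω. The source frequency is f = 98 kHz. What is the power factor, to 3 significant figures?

ω = 2πf = 615800 rad/s
X_L = ωL = 14.2 Ω
X_C = 1/(ωC) = 31.2 Ω
Branch 1: Z₁ = R = 103 Ω
Branch 2 (series LC): Z₂ = j(X_L − X_C) = −j17.0 Ω
Parallel: Z = Z₁Z₂/(Z₁+Z₂), |Z| = 16.8 Ω, ∠Z = -80.6°
cos φ = cos(-80.6°) = 0.163

0.163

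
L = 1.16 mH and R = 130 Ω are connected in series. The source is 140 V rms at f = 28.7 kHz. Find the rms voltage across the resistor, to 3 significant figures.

73.9 V

ω = 2πf = 180300 rad/s
X_L = ωL = 209 Ω
Z = 130 + j209 Ω
|Z| = √(130² + 209²) = 246 Ω
I = V/|Z| = 568 mA
V_R = I·|Z_R| = 0.568 × 130 = 73.9 V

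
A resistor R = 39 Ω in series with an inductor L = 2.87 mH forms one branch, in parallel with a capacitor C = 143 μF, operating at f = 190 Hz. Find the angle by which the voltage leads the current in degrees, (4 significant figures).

ω = 2πf = 1194 rad/s
X_L = ωL = 3.426 Ω
X_C = 1/(ωC) = 5.858 Ω
Branch 1 (R+jX_L): Z₁ = 39.00 + j3.426 Ω, |Z₁| = 39.15 Ω
Branch 2 (−jX_C): Z₂ = −j5.858 Ω
Parallel: Z = Z₁Z₂/(Z₁+Z₂), |Z| = 5.869 Ω, ∠Z = -81.41°

-81.41°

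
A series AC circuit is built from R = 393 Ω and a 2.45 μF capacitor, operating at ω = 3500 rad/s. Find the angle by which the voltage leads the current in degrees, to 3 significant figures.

X_C = 1/(ωC) = 117 Ω
Z = 393 − j117 Ω
|Z| = √(393² + 117²) = 410 Ω
∠Z = arctan(-117/393) = -16.5°

-16.5°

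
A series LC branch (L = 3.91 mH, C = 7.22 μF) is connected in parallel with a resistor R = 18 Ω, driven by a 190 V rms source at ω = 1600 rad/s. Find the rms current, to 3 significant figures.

X_L = ωL = 6.26 Ω
X_C = 1/(ωC) = 86.6 Ω
Branch 1: Z₁ = R = 18.0 Ω
Branch 2 (series LC): Z₂ = j(X_L − X_C) = −j80.3 Ω
Parallel: Z = Z₁Z₂/(Z₁+Z₂), |Z| = 17.6 Ω, ∠Z = -12.6°
I = V/|Z| = 190/17.6 = 10.8 A

10.8 A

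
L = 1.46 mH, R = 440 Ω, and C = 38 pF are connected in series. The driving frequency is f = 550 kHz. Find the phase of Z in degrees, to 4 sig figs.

ω = 2πf = 3.456e+06 rad/s
X_L = ωL = 5045 Ω
X_C = 1/(ωC) = 7615 Ω
Net reactance X = X_L − X_C = -2570 Ω
Z = 440.0 − j2570 Ω
|Z| = √(440.0² + 2570²) = 2607 Ω
∠Z = arctan(-2570/440.0) = -80.28°

-80.28°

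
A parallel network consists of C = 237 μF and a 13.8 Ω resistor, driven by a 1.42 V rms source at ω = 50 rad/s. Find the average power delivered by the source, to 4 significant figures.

146.1 mW

X_C = 1/(ωC) = 84.39 Ω
Parallel: admittances add. Y = 1/R + jωC
Y = (0.07246 + j0.01185) S
|Y| = 0.07343 S → |Z| = 1/|Y| = 13.62 Ω, ∠Z = −∠Y = -9.287°
I = V/|Z| = 104.3 mA
P = VI cos φ = 1.42 × 0.1043 × cos(-9.287°) = 146.1 mW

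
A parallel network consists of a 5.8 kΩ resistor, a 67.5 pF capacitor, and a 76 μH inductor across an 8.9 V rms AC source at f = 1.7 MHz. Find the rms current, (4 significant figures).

ω = 2πf = 1.068e+07 rad/s
X_L = ωL = 811.8 Ω
X_C = 1/(ωC) = 1387 Ω
Parallel: admittances add. Y = 1/R + 1/(jωL) + jωC
Y = (0.0001724 − j0.0005109) S
|Y| = 0.0005392 S → |Z| = 1/|Y| = 1855 Ω, ∠Z = −∠Y = 71.35°
I = V/|Z| = 8.9/1855 = 4.799 mA

4.799 mA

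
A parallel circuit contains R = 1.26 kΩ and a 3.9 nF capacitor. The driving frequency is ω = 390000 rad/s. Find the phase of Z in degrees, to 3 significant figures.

X_C = 1/(ωC) = 657 Ω
Parallel: admittances add. Y = 1/R + jωC
Y = (0.000794 + j0.00152) S
|Y| = 0.00172 S → |Z| = 1/|Y| = 583 Ω, ∠Z = −∠Y = -62.4°

-62.4°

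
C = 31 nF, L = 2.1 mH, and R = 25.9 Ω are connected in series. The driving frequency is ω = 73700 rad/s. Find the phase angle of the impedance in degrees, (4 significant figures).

-84.77°

X_L = ωL = 154.8 Ω
X_C = 1/(ωC) = 437.7 Ω
Net reactance X = X_L − X_C = -282.9 Ω
Z = 25.90 − j282.9 Ω
|Z| = √(25.90² + 282.9²) = 284.1 Ω
∠Z = arctan(-282.9/25.90) = -84.77°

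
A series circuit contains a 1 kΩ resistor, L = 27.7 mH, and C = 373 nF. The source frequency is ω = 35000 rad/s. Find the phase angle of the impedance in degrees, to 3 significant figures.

X_L = ωL = 970 Ω
X_C = 1/(ωC) = 76.6 Ω
Net reactance X = X_L − X_C = 893 Ω
Z = 1000 + j893 Ω
|Z| = √(1000² + 893²) = 1340 Ω
∠Z = arctan(893/1000) = 41.8°

41.8°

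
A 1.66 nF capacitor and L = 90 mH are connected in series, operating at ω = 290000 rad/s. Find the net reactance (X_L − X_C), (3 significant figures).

24000 Ω

X_L = ωL = 26100 Ω
X_C = 1/(ωC) = 2080 Ω
X = 26100 − 2080 = 24000 Ω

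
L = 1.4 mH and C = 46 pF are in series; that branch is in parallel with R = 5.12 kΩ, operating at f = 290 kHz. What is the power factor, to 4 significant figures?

ω = 2πf = 1.822e+06 rad/s
X_L = ωL = 2551 Ω
X_C = 1/(ωC) = 11930 Ω
Branch 1: Z₁ = R = 5120 Ω
Branch 2 (series LC): Z₂ = j(X_L − X_C) = −j9380 Ω
Parallel: Z = Z₁Z₂/(Z₁+Z₂), |Z| = 4494 Ω, ∠Z = -28.63°
cos φ = cos(-28.63°) = 0.8777

0.8777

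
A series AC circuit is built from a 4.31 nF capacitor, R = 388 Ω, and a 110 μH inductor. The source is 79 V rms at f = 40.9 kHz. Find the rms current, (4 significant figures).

ω = 2πf = 257000 rad/s
X_L = ωL = 28.27 Ω
X_C = 1/(ωC) = 902.9 Ω
Net reactance X = X_L − X_C = -874.6 Ω
Z = 388.0 − j874.6 Ω
|Z| = √(388.0² + 874.6²) = 956.8 Ω
I = V/|Z| = 79/956.8 = 82.57 mA

82.57 mA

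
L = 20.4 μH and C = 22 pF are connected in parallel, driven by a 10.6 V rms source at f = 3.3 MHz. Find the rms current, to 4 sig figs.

ω = 2πf = 2.073e+07 rad/s
X_L = ωL = 423.0 Ω
X_C = 1/(ωC) = 2192 Ω
Parallel: admittances add. Y = 1/(jωL) + jωC
Y = (0 − j0.001908) S
|Y| = 0.001908 S → |Z| = 1/|Y| = 524.1 Ω, ∠Z = −∠Y = 90.00°
I = V/|Z| = 10.6/524.1 = 20.22 mA

20.22 mA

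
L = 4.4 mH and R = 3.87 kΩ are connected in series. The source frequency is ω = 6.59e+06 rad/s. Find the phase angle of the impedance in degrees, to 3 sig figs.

X_L = ωL = 29000 Ω
Z = 3870 + j29000 Ω
|Z| = √(3870² + 29000²) = 29300 Ω
∠Z = arctan(29000/3870) = 82.4°

82.4°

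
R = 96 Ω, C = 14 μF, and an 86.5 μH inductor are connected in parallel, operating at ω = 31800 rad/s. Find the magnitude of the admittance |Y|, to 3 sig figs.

X_L = ωL = 2.75 Ω
X_C = 1/(ωC) = 2.25 Ω
Parallel: admittances add. Y = 1/R + 1/(jωL) + jωC
Y = (0.0104 + j0.0817) S
|Y| = 0.0823 S → |Z| = 1/|Y| = 12.1 Ω, ∠Z = −∠Y = -82.7°

82.3 mS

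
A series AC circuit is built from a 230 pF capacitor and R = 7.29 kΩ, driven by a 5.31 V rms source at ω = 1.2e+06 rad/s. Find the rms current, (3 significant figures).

652 μA

X_C = 1/(ωC) = 3620 Ω
Z = 7290 − j3620 Ω
|Z| = √(7290² + 3620²) = 8140 Ω
I = V/|Z| = 5.31/8140 = 652 μA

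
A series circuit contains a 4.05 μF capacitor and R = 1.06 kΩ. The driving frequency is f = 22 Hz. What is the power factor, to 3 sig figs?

0.510

ω = 2πf = 138.2 rad/s
X_C = 1/(ωC) = 1790 Ω
Z = 1060 − j1790 Ω
|Z| = √(1060² + 1790²) = 2080 Ω
∠Z = arctan(-1790/1060) = -59.3°
cos φ = cos(-59.3°) = 0.510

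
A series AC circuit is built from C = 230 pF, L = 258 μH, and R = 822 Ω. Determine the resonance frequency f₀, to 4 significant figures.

ω₀ = 1/√(LC) = 1/√(0.000258 × 2.3e-10) = 4.105e+06 rad/s
f₀ = ω₀/(2π) = 653.4 kHz

653.4 kHz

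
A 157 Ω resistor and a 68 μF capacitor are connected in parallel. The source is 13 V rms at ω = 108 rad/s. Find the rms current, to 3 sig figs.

126 mA

X_C = 1/(ωC) = 136 Ω
Parallel: admittances add. Y = 1/R + jωC
Y = (0.00637 + j0.00734) S
|Y| = 0.00972 S → |Z| = 1/|Y| = 103 Ω, ∠Z = −∠Y = -49.1°
I = V/|Z| = 13/103 = 126 mA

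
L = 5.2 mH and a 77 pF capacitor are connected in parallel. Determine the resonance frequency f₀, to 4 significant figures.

ω₀ = 1/√(LC) = 1/√(0.0052 × 7.7e-11) = 1.58e+06 rad/s
f₀ = ω₀/(2π) = 251.5 kHz

251.5 kHz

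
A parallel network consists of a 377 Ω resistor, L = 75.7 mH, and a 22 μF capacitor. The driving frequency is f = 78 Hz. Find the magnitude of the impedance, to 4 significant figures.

ω = 2πf = 490.1 rad/s
X_L = ωL = 37.10 Ω
X_C = 1/(ωC) = 92.75 Ω
Parallel: admittances add. Y = 1/R + 1/(jωL) + jωC
Y = (0.002653 − j0.01617) S
|Y| = 0.01639 S → |Z| = 1/|Y| = 61.02 Ω, ∠Z = −∠Y = 80.69°

61.02 Ω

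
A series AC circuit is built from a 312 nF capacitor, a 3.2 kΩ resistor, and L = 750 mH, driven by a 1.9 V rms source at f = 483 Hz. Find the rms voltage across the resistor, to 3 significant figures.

1.78 V

ω = 2πf = 3035 rad/s
X_L = ωL = 2280 Ω
X_C = 1/(ωC) = 1060 Ω
Net reactance X = X_L − X_C = 1220 Ω
Z = 3200 + j1220 Ω
|Z| = √(3200² + 1220²) = 3420 Ω
I = V/|Z| = 555 μA
V_R = I·|Z_R| = 0.000555 × 3200 = 1.78 V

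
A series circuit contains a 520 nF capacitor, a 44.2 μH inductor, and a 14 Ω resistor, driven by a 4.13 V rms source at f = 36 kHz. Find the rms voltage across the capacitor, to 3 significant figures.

2.49 V

ω = 2πf = 226200 rad/s
X_L = ωL = 10.0 Ω
X_C = 1/(ωC) = 8.50 Ω
Net reactance X = X_L − X_C = 1.50 Ω
Z = 14.0 + j1.50 Ω
|Z| = √(14.0² + 1.50²) = 14.1 Ω
I = V/|Z| = 293 mA
V_C = I·|Z_C| = 0.293 × 8.50 = 2.49 V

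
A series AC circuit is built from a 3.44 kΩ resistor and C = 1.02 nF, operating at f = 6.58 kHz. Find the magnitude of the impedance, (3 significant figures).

ω = 2πf = 41340 rad/s
X_C = 1/(ωC) = 23700 Ω
Z = 3440 − j23700 Ω
|Z| = √(3440² + 23700²) = 24000 Ω

24000 Ω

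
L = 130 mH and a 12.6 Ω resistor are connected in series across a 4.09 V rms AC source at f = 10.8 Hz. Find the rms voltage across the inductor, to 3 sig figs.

ω = 2πf = 67.86 rad/s
X_L = ωL = 8.82 Ω
Z = 12.6 + j8.82 Ω
|Z| = √(12.6² + 8.82²) = 15.4 Ω
I = V/|Z| = 266 mA
V_L = I·|Z_L| = 0.266 × 8.82 = 2.35 V

2.35 V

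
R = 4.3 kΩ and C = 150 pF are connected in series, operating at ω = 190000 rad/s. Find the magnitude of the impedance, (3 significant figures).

35400 Ω

X_C = 1/(ωC) = 35100 Ω
Z = 4300 − j35100 Ω
|Z| = √(4300² + 35100²) = 35400 Ω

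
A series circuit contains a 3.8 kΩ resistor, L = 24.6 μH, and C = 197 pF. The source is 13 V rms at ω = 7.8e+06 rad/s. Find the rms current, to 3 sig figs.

X_L = ωL = 192 Ω
X_C = 1/(ωC) = 651 Ω
Net reactance X = X_L − X_C = -459 Ω
Z = 3800 − j459 Ω
|Z| = √(3800² + 459²) = 3830 Ω
I = V/|Z| = 13/3830 = 3.40 mA

3.40 mA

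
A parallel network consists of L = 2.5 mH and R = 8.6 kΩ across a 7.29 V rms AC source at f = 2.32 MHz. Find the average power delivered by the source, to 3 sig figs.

6.18 mW

ω = 2πf = 1.458e+07 rad/s
X_L = ωL = 36400 Ω
Parallel: admittances add. Y = 1/R + 1/(jωL)
Y = (0.000116 − j2.74e-05) S
|Y| = 0.000119 S → |Z| = 1/|Y| = 8370 Ω, ∠Z = −∠Y = 13.3°
I = V/|Z| = 871 μA
P = VI cos φ = 7.29 × 0.000871 × cos(13.3°) = 6.18 mW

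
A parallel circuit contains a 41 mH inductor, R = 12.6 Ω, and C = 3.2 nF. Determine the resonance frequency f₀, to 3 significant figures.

13.9 kHz

ω₀ = 1/√(LC) = 1/√(0.041 × 3.2e-09) = 87300 rad/s
f₀ = ω₀/(2π) = 13.9 kHz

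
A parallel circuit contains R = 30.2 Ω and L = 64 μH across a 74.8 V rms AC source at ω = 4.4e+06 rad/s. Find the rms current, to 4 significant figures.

X_L = ωL = 281.6 Ω
Parallel: admittances add. Y = 1/R + 1/(jωL)
Y = (0.03311 − j0.003551) S
|Y| = 0.03330 S → |Z| = 1/|Y| = 30.03 Ω, ∠Z = −∠Y = 6.121°
I = V/|Z| = 74.8/30.03 = 2.491 A

2.491 A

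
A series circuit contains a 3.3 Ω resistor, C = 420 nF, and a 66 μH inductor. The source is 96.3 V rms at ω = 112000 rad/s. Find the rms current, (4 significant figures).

X_L = ωL = 7.392 Ω
X_C = 1/(ωC) = 21.26 Ω
Net reactance X = X_L − X_C = -13.87 Ω
Z = 3.300 − j13.87 Ω
|Z| = √(3.300² + 13.87²) = 14.25 Ω
I = V/|Z| = 96.3/14.25 = 6.756 A

6.756 A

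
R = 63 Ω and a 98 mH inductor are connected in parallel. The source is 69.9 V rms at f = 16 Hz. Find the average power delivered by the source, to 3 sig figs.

ω = 2πf = 100.5 rad/s
X_L = ωL = 9.85 Ω
Parallel: admittances add. Y = 1/R + 1/(jωL)
Y = (0.0159 − j0.102) S
|Y| = 0.103 S → |Z| = 1/|Y| = 9.73 Ω, ∠Z = −∠Y = 81.1°
I = V/|Z| = 7.18 A
P = VI cos φ = 69.9 × 7.18 × cos(81.1°) = 77.6 W

77.6 W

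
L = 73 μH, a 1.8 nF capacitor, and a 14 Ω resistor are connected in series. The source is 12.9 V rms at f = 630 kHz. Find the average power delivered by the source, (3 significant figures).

ω = 2πf = 3.958e+06 rad/s
X_L = ωL = 289 Ω
X_C = 1/(ωC) = 140 Ω
Net reactance X = X_L − X_C = 149 Ω
Z = 14.0 + j149 Ω
|Z| = √(14.0² + 149²) = 149 Ω
∠Z = arctan(149/14.0) = 84.6°
I = V/|Z| = 86.4 mA
P = VI cos φ = 12.9 × 0.0864 × cos(84.6°) = 105 mW

105 mW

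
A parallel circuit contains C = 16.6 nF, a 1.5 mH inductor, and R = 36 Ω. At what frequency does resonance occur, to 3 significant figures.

31.9 kHz

ω₀ = 1/√(LC) = 1/√(0.0015 × 1.66e-08) = 200400 rad/s
f₀ = ω₀/(2π) = 31.9 kHz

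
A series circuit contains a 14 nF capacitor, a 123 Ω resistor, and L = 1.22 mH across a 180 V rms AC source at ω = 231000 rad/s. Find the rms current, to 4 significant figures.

X_L = ωL = 281.8 Ω
X_C = 1/(ωC) = 309.2 Ω
Net reactance X = X_L − X_C = -27.39 Ω
Z = 123.0 − j27.39 Ω
|Z| = √(123.0² + 27.39²) = 126.0 Ω
I = V/|Z| = 180/126.0 = 1.428 A

1.428 A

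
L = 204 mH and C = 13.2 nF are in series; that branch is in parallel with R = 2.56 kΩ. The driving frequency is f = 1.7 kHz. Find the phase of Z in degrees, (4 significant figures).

ω = 2πf = 10680 rad/s
X_L = ωL = 2179 Ω
X_C = 1/(ωC) = 7092 Ω
Branch 1: Z₁ = R = 2560 Ω
Branch 2 (series LC): Z₂ = j(X_L − X_C) = −j4913 Ω
Parallel: Z = Z₁Z₂/(Z₁+Z₂), |Z| = 2270 Ω, ∠Z = -27.52°

-27.52°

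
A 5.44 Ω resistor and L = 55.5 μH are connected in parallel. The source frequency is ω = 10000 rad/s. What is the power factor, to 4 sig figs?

X_L = ωL = 0.5550 Ω
Parallel: admittances add. Y = 1/R + 1/(jωL)
Y = (0.1838 − j1.802) S
|Y| = 1.811 S → |Z| = 1/|Y| = 0.5521 Ω, ∠Z = −∠Y = 84.17°
cos φ = cos(84.17°) = 0.1015

0.1015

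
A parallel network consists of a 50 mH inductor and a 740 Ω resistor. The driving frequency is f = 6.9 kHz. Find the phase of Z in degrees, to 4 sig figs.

18.85°

ω = 2πf = 43350 rad/s
X_L = ωL = 2168 Ω
Parallel: admittances add. Y = 1/R + 1/(jωL)
Y = (0.001351 − j0.0004613) S
|Y| = 0.001428 S → |Z| = 1/|Y| = 700.3 Ω, ∠Z = −∠Y = 18.85°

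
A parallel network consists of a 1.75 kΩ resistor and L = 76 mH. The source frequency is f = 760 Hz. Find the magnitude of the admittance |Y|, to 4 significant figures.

2.814 mS

ω = 2πf = 4775 rad/s
X_L = ωL = 362.9 Ω
Parallel: admittances add. Y = 1/R + 1/(jωL)
Y = (0.0005714 − j0.002755) S
|Y| = 0.002814 S → |Z| = 1/|Y| = 355.4 Ω, ∠Z = −∠Y = 78.28°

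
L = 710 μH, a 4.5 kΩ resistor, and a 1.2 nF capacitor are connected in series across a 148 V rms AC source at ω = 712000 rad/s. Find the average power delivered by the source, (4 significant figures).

X_L = ωL = 505.5 Ω
X_C = 1/(ωC) = 1170 Ω
Net reactance X = X_L − X_C = -664.9 Ω
Z = 4500 − j664.9 Ω
|Z| = √(4500² + 664.9²) = 4549 Ω
∠Z = arctan(-664.9/4500) = -8.405°
I = V/|Z| = 32.54 mA
P = VI cos φ = 148 × 0.03254 × cos(-8.405°) = 4.764 W

4.764 W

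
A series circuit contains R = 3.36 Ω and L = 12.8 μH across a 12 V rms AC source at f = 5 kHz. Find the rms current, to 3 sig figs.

ω = 2πf = 31420 rad/s
X_L = ωL = 0.402 Ω
Z = 3.36 + j0.402 Ω
|Z| = √(3.36² + 0.402²) = 3.38 Ω
I = V/|Z| = 12/3.38 = 3.55 A

3.55 A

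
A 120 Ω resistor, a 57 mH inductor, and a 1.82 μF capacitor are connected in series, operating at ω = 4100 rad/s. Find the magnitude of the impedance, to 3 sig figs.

156 Ω

X_L = ωL = 234 Ω
X_C = 1/(ωC) = 134 Ω
Net reactance X = X_L − X_C = 99.7 Ω
Z = 120 + j99.7 Ω
|Z| = √(120² + 99.7²) = 156 Ω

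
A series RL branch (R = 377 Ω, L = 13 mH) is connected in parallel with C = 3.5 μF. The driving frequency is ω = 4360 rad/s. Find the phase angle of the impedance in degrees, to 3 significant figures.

X_L = ωL = 56.7 Ω
X_C = 1/(ωC) = 65.5 Ω
Branch 1 (R+jX_L): Z₁ = 377 + j56.7 Ω, |Z₁| = 381 Ω
Branch 2 (−jX_C): Z₂ = −j65.5 Ω
Parallel: Z = Z₁Z₂/(Z₁+Z₂), |Z| = 66.2 Ω, ∠Z = -80.1°

-80.1°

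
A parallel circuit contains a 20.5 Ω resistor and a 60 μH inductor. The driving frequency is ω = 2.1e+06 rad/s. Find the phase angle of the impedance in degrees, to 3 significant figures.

9.24°

X_L = ωL = 126 Ω
Parallel: admittances add. Y = 1/R + 1/(jωL)
Y = (0.0488 − j0.00794) S
|Y| = 0.0494 S → |Z| = 1/|Y| = 20.2 Ω, ∠Z = −∠Y = 9.24°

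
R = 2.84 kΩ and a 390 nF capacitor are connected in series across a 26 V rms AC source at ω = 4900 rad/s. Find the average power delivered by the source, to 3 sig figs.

230 mW

X_C = 1/(ωC) = 523 Ω
Z = 2840 − j523 Ω
|Z| = √(2840² + 523²) = 2890 Ω
∠Z = arctan(-523/2840) = -10.4°
I = V/|Z| = 9.00 mA
P = VI cos φ = 26 × 0.00900 × cos(-10.4°) = 230 mW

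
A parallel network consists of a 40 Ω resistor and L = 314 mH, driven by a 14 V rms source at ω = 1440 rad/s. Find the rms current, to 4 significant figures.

X_L = ωL = 452.2 Ω
Parallel: admittances add. Y = 1/R + 1/(jωL)
Y = (0.02500 − j0.002212) S
|Y| = 0.02510 S → |Z| = 1/|Y| = 39.84 Ω, ∠Z = −∠Y = 5.055°
I = V/|Z| = 14/39.84 = 351.4 mA

351.4 mA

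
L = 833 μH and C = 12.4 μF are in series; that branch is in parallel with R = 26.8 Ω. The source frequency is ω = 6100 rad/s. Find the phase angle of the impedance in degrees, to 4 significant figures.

-73.11°

X_L = ωL = 5.081 Ω
X_C = 1/(ωC) = 13.22 Ω
Branch 1: Z₁ = R = 26.80 Ω
Branch 2 (series LC): Z₂ = j(X_L − X_C) = −j8.139 Ω
Parallel: Z = Z₁Z₂/(Z₁+Z₂), |Z| = 7.788 Ω, ∠Z = -73.11°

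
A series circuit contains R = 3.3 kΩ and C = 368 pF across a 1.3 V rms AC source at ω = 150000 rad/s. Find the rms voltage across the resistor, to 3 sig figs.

0.233 V

X_C = 1/(ωC) = 18100 Ω
Z = 3300 − j18100 Ω
|Z| = √(3300² + 18100²) = 18400 Ω
I = V/|Z| = 70.6 μA
V_R = I·|Z_R| = 7.06e-05 × 3300 = 0.233 V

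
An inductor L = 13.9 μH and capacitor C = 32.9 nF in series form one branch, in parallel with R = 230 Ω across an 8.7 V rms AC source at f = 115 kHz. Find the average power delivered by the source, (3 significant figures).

ω = 2πf = 722600 rad/s
X_L = ωL = 10.0 Ω
X_C = 1/(ωC) = 42.1 Ω
Branch 1: Z₁ = R = 230 Ω
Branch 2 (series LC): Z₂ = j(X_L − X_C) = −j32.0 Ω
Parallel: Z = Z₁Z₂/(Z₁+Z₂), |Z| = 31.7 Ω, ∠Z = -82.1°
I = V/|Z| = 274 mA
P = VI cos φ = 8.7 × 0.274 × cos(-82.1°) = 329 mW

329 mW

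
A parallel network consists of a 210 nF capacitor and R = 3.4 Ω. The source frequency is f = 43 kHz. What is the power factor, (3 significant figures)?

ω = 2πf = 270200 rad/s
X_C = 1/(ωC) = 17.6 Ω
Parallel: admittances add. Y = 1/R + jωC
Y = (0.294 + j0.0567) S
|Y| = 0.300 S → |Z| = 1/|Y| = 3.34 Ω, ∠Z = −∠Y = -10.9°
cos φ = cos(-10.9°) = 0.982

0.982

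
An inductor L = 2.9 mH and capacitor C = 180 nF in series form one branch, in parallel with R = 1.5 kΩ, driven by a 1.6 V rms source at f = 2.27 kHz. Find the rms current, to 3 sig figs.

4.72 mA

ω = 2πf = 14260 rad/s
X_L = ωL = 41.4 Ω
X_C = 1/(ωC) = 390 Ω
Branch 1: Z₁ = R = 1500 Ω
Branch 2 (series LC): Z₂ = j(X_L − X_C) = −j348 Ω
Parallel: Z = Z₁Z₂/(Z₁+Z₂), |Z| = 339 Ω, ∠Z = -76.9°
I = V/|Z| = 1.6/339 = 4.72 mA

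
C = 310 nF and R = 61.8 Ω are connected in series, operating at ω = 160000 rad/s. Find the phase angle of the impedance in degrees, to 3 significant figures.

X_C = 1/(ωC) = 20.2 Ω
Z = 61.8 − j20.2 Ω
|Z| = √(61.8² + 20.2²) = 65.0 Ω
∠Z = arctan(-20.2/61.8) = -18.1°

-18.1°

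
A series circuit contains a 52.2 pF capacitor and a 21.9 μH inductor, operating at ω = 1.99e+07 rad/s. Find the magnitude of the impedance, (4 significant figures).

526.9 Ω

X_L = ωL = 435.8 Ω
X_C = 1/(ωC) = 962.7 Ω
Net reactance X = X_L − X_C = -526.9 Ω
Z = − j526.9 Ω
|Z| = √(0² + 526.9²) = 526.9 Ω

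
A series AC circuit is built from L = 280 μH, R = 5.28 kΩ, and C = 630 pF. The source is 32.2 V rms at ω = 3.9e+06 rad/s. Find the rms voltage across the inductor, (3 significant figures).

6.60 V

X_L = ωL = 1090 Ω
X_C = 1/(ωC) = 407 Ω
Net reactance X = X_L − X_C = 685 Ω
Z = 5280 + j685 Ω
|Z| = √(5280² + 685²) = 5320 Ω
I = V/|Z| = 6.05 mA
V_L = I·|Z_L| = 0.00605 × 1090 = 6.60 V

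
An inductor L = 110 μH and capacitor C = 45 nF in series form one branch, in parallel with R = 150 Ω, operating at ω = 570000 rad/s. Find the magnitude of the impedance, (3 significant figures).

23.4 Ω

X_L = ωL = 62.7 Ω
X_C = 1/(ωC) = 39.0 Ω
Branch 1: Z₁ = R = 150 Ω
Branch 2 (series LC): Z₂ = j(X_L − X_C) = j23.7 Ω
Parallel: Z = Z₁Z₂/(Z₁+Z₂), |Z| = 23.4 Ω, ∠Z = 81.0°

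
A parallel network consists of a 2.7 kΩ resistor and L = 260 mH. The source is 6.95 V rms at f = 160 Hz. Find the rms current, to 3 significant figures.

ω = 2πf = 1005 rad/s
X_L = ωL = 261 Ω
Parallel: admittances add. Y = 1/R + 1/(jωL)
Y = (0.000370 − j0.00383) S
|Y| = 0.00384 S → |Z| = 1/|Y| = 260 Ω, ∠Z = −∠Y = 84.5°
I = V/|Z| = 6.95/260 = 26.7 mA

26.7 mA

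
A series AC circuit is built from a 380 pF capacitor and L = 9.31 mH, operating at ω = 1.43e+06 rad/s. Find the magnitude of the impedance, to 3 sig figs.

X_L = ωL = 13300 Ω
X_C = 1/(ωC) = 1840 Ω
Net reactance X = X_L − X_C = 11500 Ω
Z = j11500 Ω
|Z| = √(0² + 11500²) = 11500 Ω

11500 Ω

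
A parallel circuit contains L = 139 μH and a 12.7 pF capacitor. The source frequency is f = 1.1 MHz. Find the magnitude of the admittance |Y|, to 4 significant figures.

ω = 2πf = 6.912e+06 rad/s
X_L = ωL = 960.7 Ω
X_C = 1/(ωC) = 11390 Ω
Parallel: admittances add. Y = 1/(jωL) + jωC
Y = (0 − j0.0009531) S
|Y| = 0.0009531 S → |Z| = 1/|Y| = 1049 Ω, ∠Z = −∠Y = 90.00°

953.1 μS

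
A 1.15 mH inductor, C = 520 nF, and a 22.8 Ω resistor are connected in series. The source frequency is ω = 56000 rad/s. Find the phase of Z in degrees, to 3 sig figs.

52.8°

X_L = ωL = 64.4 Ω
X_C = 1/(ωC) = 34.3 Ω
Net reactance X = X_L − X_C = 30.1 Ω
Z = 22.8 + j30.1 Ω
|Z| = √(22.8² + 30.1²) = 37.7 Ω
∠Z = arctan(30.1/22.8) = 52.8°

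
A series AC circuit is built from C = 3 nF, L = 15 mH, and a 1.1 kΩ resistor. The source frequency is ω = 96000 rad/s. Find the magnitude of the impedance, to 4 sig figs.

X_L = ωL = 1440 Ω
X_C = 1/(ωC) = 3472 Ω
Net reactance X = X_L − X_C = -2032 Ω
Z = 1100 − j2032 Ω
|Z| = √(1100² + 2032²) = 2311 Ω

2311 Ω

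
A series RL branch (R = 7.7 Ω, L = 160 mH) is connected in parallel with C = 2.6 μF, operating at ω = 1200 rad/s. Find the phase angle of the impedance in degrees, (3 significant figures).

X_L = ωL = 192 Ω
X_C = 1/(ωC) = 321 Ω
Branch 1 (R+jX_L): Z₁ = 7.70 + j192 Ω, |Z₁| = 192 Ω
Branch 2 (−jX_C): Z₂ = −j321 Ω
Parallel: Z = Z₁Z₂/(Z₁+Z₂), |Z| = 478 Ω, ∠Z = 84.3°

84.3°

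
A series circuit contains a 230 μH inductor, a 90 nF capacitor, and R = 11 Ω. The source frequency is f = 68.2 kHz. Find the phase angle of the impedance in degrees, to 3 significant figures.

ω = 2πf = 428500 rad/s
X_L = ωL = 98.6 Ω
X_C = 1/(ωC) = 25.9 Ω
Net reactance X = X_L − X_C = 72.6 Ω
Z = 11.0 + j72.6 Ω
|Z| = √(11.0² + 72.6²) = 73.5 Ω
∠Z = arctan(72.6/11.0) = 81.4°

81.4°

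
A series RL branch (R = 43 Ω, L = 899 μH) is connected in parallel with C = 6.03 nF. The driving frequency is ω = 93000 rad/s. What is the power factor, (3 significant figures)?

X_L = ωL = 83.6 Ω
X_C = 1/(ωC) = 1780 Ω
Branch 1 (R+jX_L): Z₁ = 43.0 + j83.6 Ω, |Z₁| = 94.0 Ω
Branch 2 (−jX_C): Z₂ = −j1780 Ω
Parallel: Z = Z₁Z₂/(Z₁+Z₂), |Z| = 98.6 Ω, ∠Z = 61.3°
cos φ = cos(61.3°) = 0.480

0.480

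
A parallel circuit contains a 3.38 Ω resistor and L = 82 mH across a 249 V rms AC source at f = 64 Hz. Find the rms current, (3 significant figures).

74.1 A

ω = 2πf = 402.1 rad/s
X_L = ωL = 33.0 Ω
Parallel: admittances add. Y = 1/R + 1/(jωL)
Y = (0.296 − j0.0303) S
|Y| = 0.297 S → |Z| = 1/|Y| = 3.36 Ω, ∠Z = −∠Y = 5.85°
I = V/|Z| = 249/3.36 = 74.1 A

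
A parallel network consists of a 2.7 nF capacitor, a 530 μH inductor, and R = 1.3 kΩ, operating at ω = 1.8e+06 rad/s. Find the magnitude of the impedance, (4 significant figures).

X_L = ωL = 954.0 Ω
X_C = 1/(ωC) = 205.8 Ω
Parallel: admittances add. Y = 1/R + 1/(jωL) + jωC
Y = (0.0007692 + j0.003812) S
|Y| = 0.003889 S → |Z| = 1/|Y| = 257.2 Ω, ∠Z = −∠Y = -78.59°

257.2 Ω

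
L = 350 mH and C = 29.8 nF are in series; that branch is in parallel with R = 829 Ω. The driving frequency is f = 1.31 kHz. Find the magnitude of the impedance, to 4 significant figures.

681.3 Ω

ω = 2πf = 8231 rad/s
X_L = ωL = 2881 Ω
X_C = 1/(ωC) = 4077 Ω
Branch 1: Z₁ = R = 829.0 Ω
Branch 2 (series LC): Z₂ = j(X_L − X_C) = −j1196 Ω
Parallel: Z = Z₁Z₂/(Z₁+Z₂), |Z| = 681.3 Ω, ∠Z = -34.73°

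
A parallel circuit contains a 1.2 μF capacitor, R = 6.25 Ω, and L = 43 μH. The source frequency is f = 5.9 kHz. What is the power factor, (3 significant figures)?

0.265

ω = 2πf = 37070 rad/s
X_L = ωL = 1.59 Ω
X_C = 1/(ωC) = 22.5 Ω
Parallel: admittances add. Y = 1/R + 1/(jωL) + jωC
Y = (0.160 − j0.583) S
|Y| = 0.604 S → |Z| = 1/|Y| = 1.65 Ω, ∠Z = −∠Y = 74.6°
cos φ = cos(74.6°) = 0.265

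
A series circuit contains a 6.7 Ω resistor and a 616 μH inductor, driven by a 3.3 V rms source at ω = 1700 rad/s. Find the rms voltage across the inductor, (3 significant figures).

X_L = ωL = 1.05 Ω
Z = 6.70 + j1.05 Ω
|Z| = √(6.70² + 1.05²) = 6.78 Ω
I = V/|Z| = 487 mA
V_L = I·|Z_L| = 0.487 × 1.05 = 0.510 V

0.510 V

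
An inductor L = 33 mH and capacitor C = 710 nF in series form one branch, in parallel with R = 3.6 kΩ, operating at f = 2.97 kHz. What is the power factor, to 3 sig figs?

ω = 2πf = 18660 rad/s
X_L = ωL = 616 Ω
X_C = 1/(ωC) = 75.5 Ω
Branch 1: Z₁ = R = 3600 Ω
Branch 2 (series LC): Z₂ = j(X_L − X_C) = j540 Ω
Parallel: Z = Z₁Z₂/(Z₁+Z₂), |Z| = 534 Ω, ∠Z = 81.5°
cos φ = cos(81.5°) = 0.148

0.148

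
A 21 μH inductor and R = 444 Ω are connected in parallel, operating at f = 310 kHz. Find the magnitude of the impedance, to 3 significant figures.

ω = 2πf = 1.948e+06 rad/s
X_L = ωL = 40.9 Ω
Parallel: admittances add. Y = 1/R + 1/(jωL)
Y = (0.00225 − j0.0244) S
|Y| = 0.0246 S → |Z| = 1/|Y| = 40.7 Ω, ∠Z = −∠Y = 84.7°

40.7 Ω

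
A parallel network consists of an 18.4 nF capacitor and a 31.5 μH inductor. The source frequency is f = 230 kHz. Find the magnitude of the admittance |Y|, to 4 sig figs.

ω = 2πf = 1.445e+06 rad/s
X_L = ωL = 45.52 Ω
X_C = 1/(ωC) = 37.61 Ω
Parallel: admittances add. Y = 1/(jωL) + jωC
Y = (0 + j0.004623) S
|Y| = 0.004623 S → |Z| = 1/|Y| = 216.3 Ω, ∠Z = −∠Y = -90.00°

4.623 mS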